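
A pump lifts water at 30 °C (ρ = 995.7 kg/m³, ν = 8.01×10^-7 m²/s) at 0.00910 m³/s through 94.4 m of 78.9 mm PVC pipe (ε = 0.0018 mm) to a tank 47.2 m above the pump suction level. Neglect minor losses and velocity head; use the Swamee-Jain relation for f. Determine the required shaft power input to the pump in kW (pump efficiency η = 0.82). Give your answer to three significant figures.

V = 4Q/(πD²) = 1.861 m/s; Re = 1.83×10^5; ε/D = 2.28×10^-5; f = 0.01600
h_f = f(L/D)V²/2g = 3.379 m
Total head H = z + h_f = 47.2 + 3.379 = 50.58 m
P_hyd = ρgQH = 995.7·9.81·0.00910·50.58 = 4.496 kW
P_shaft = P_hyd/η = 4.496/0.82 = 5.483 kW

P_shaft ≈ 5.48 kW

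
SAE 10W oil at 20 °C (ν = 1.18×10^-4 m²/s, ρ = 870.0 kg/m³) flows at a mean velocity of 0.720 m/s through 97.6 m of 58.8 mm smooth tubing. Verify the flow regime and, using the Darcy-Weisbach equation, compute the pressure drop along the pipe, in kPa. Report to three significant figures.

Re = VD/ν = 0.720·0.05880/1.18×10^-4 = 359 → laminar (Re < 2300)
f = 64/Re = 0.1784
h_f = f(L/D)V²/(2g) = 0.1784·(97.6/0.05880)·0.720²/(2·9.81) = 7.823 m
Δp = ρg·h_f = 870.0·9.81·7.823 = 66.77 kPa

Δp ≈ 66.8 kPa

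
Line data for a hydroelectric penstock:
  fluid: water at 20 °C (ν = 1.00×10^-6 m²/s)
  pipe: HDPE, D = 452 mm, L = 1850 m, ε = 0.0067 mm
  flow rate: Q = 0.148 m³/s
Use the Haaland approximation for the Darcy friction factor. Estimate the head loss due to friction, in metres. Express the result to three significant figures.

h_f ≈ 2.42 m

V = 4Q/(πD²) = 4·0.148/(π·0.452²) = 0.9223 m/s
Re = VD/ν = 0.9223·0.452/1.00×10^-6 = 4.17×10^5 → turbulent
ε/D = 0.0067/452 = 1.48×10^-5
Haaland: f = 0.01365
h_f = f(L/D)V²/(2g) = 0.01365·(1850/0.452)·0.9223²/(2·9.81) = 2.422 m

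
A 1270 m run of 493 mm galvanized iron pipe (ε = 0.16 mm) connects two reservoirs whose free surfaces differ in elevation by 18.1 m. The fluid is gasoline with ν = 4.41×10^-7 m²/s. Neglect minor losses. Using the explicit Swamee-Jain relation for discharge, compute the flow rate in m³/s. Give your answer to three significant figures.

Q ≈ 0.571 m³/s

Swamee-Jain (Type II): Q = -0.965·√(gD⁵h_f/L)·ln[ε/(3.7D) + √(3.17ν²L/(gD³h_f))]
√(gD⁵h_f/L) = √(9.81·0.493⁵·18.1/1270) = 0.06381
ε/(3.7D) = 8.77×10^-5; √(3.17ν²L/(gD³h_f)) = 6.07×10^-6
Q = -0.965·0.06381·ln(9.378×10^-5) = 0.5711 m³/s
Check: V = 2.99 m/s, Re = 3.34×10^6, f = 0.01547, h_f = 18.2 m ≈ 18.1 m ✓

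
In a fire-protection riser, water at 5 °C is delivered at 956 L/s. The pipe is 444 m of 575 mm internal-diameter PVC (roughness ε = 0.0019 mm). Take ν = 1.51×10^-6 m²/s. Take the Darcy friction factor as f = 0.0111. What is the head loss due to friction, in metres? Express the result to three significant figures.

h_f ≈ 5.92 m

V = 4Q/(πD²) = 4·0.956/(π·0.575²) = 3.682 m/s
h_f = f(L/D)V²/(2g) = 0.01110·(444/0.575)·3.682²/(2·9.81) = 5.921 m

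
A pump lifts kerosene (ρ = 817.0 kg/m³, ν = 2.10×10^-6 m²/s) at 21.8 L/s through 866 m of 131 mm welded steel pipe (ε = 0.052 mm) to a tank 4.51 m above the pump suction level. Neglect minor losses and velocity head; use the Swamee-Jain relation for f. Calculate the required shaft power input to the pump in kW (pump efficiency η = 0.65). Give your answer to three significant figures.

V = 4Q/(πD²) = 1.617 m/s; Re = 1.01×10^5; ε/D = 3.97×10^-4; f = 0.01993
h_f = f(L/D)V²/2g = 17.57 m
Total head H = z + h_f = 4.51 + 17.57 = 22.08 m
P_hyd = ρgQH = 817.0·9.81·0.0218·22.08 = 3.858 kW
P_shaft = P_hyd/η = 3.858/0.65 = 5.935 kW

P_shaft ≈ 5.93 kW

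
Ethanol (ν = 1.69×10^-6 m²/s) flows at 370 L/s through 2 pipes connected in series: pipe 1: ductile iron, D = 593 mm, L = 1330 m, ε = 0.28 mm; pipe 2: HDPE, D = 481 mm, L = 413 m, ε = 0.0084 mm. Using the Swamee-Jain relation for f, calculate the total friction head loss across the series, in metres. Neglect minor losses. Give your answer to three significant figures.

Pipe 1: V = 1.340 m/s, Re = 4.70×10^5, ε/D = 4.72×10^-4, f = 0.01766, h_1 = f(L/D)V²/2g = 3.623 m
Pipe 2: V = 2.036 m/s, Re = 5.80×10^5, ε/D = 1.75×10^-5, f = 0.01305, h_2 = f(L/D)V²/2g = 2.369 m
Series → Q common, losses add: H = Σh = 5.991 m

H ≈ 5.99 m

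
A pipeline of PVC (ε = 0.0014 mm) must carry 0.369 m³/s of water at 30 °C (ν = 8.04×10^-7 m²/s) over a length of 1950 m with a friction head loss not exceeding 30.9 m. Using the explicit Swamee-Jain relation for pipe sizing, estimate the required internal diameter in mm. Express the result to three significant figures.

D ≈ 382 mm

Swamee-Jain (Type III): D = 0.66·[ε^1.25·(LQ²/(gh_f))^4.75 + ν·Q^9.4·(L/(gh_f))^5.2]^0.04
LQ²/(gh_f) = 0.8759; L/(gh_f) = 6.433
Term 1 = ε^1.25·(…)^4.75 = 2.57×10^-8; Term 2 = ν·Q^9.4·(…)^5.2 = 1.09×10^-6
D = 0.66·(2.57×10^-8 + 1.09×10^-6)^0.04 = 0.3815 m = 382 mm
Check: V = 3.23 m/s, Re = 1.53×10^6, f = 0.01094, h_f = 29.7 m ≈ 30.9 m ✓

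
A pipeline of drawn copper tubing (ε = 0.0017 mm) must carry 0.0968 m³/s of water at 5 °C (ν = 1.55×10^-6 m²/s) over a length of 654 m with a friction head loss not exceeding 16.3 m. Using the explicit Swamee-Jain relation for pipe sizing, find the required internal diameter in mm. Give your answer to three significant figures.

D ≈ 215 mm

Swamee-Jain (Type III): D = 0.66·[ε^1.25·(LQ²/(gh_f))^4.75 + ν·Q^9.4·(L/(gh_f))^5.2]^0.04
LQ²/(gh_f) = 0.03832; L/(gh_f) = 4.090
Term 1 = ε^1.25·(…)^4.75 = 1.15×10^-14; Term 2 = ν·Q^9.4·(…)^5.2 = 6.89×10^-13
D = 0.66·(1.15×10^-14 + 6.89×10^-13)^0.04 = 0.2155 m = 215 mm
Check: V = 2.65 m/s, Re = 3.69×10^5, f = 0.01394, h_f = 15.2 m ≈ 16.3 m ✓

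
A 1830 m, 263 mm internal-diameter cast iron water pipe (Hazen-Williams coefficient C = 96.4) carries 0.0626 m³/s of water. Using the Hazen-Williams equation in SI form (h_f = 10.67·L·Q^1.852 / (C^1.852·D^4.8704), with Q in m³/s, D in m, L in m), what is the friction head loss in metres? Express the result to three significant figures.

h_f = 10.67·1830·0.0626^1.852 / (96.4^1.852·0.263^4.8704) = 16.31 m

h_f ≈ 16.3 m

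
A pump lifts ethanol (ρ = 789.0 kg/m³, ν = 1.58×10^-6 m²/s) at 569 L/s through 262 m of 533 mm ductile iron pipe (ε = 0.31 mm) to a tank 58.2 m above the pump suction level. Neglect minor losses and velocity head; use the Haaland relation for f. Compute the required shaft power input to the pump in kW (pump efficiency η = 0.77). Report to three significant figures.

P_shaft ≈ 349 kW

V = 4Q/(πD²) = 2.550 m/s; Re = 8.60×10^5; ε/D = 5.82×10^-4; f = 0.01777
h_f = f(L/D)V²/2g = 2.896 m
Total head H = z + h_f = 58.2 + 2.896 = 61.10 m
P_hyd = ρgQH = 789.0·9.81·0.569·61.10 = 269.1 kW
P_shaft = P_hyd/η = 269.1/0.77 = 349.4 kW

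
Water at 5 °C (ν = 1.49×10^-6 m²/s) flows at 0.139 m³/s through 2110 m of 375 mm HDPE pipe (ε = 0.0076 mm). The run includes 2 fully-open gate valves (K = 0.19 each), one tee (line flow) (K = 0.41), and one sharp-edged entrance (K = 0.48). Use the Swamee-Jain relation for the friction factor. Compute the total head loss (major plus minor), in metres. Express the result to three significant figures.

V = 4Q/(πD²) = 1.259 m/s; V²/2g = 0.08073 m
Re = 3.17×10^5, ε/D = 2.03×10^-5 → f = 0.01447 (Swamee-Jain)
Major: h_f = f(L/D)·V²/2g = 0.01447·5627·0.08073 = 6.574 m
Minor: ΣK = 1.27; h_m = ΣK·V²/2g = 0.1025 m
Total H_L = 6.574 + 0.1025 = 6.676 m

H_L ≈ 6.68 m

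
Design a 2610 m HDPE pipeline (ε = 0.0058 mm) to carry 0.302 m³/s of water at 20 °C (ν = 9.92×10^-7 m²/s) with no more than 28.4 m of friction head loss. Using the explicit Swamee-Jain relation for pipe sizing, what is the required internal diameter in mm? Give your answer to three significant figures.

Swamee-Jain (Type III): D = 0.66·[ε^1.25·(LQ²/(gh_f))^4.75 + ν·Q^9.4·(L/(gh_f))^5.2]^0.04
LQ²/(gh_f) = 0.8544; L/(gh_f) = 9.368
Term 1 = ε^1.25·(…)^4.75 = 1.35×10^-7; Term 2 = ν·Q^9.4·(…)^5.2 = 1.45×10^-6
D = 0.66·(1.35×10^-7 + 1.45×10^-6)^0.04 = 0.3868 m = 387 mm
Check: V = 2.57 m/s, Re = 1.00×10^6, f = 0.01197, h_f = 27.2 m ≈ 28.4 m ✓

D ≈ 387 mm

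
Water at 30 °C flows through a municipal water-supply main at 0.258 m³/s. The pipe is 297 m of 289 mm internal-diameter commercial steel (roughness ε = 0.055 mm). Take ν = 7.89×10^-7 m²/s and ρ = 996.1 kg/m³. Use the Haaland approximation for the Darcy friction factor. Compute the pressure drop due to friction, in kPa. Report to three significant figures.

V = 4Q/(πD²) = 4·0.258/(π·0.289²) = 3.933 m/s
Re = VD/ν = 3.933·0.289/7.89×10^-7 = 1.44×10^6 → turbulent
ε/D = 0.055/289 = 1.90×10^-4
Haaland: f = 0.01425
h_f = f(L/D)V²/(2g) = 0.01425·(297/0.289)·3.933²/(2·9.81) = 11.54 m
Δp = ρg·h_f = 996.1·9.81·11.54 = 112.8 kPa

Δp ≈ 113 kPa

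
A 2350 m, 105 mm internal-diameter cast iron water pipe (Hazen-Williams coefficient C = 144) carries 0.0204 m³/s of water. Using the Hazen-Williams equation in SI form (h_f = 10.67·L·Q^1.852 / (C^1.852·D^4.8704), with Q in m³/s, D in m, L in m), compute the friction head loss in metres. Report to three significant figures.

h_f = 10.67·2350·0.0204^1.852 / (144^1.852·0.105^4.8704) = 109.3 m

h_f ≈ 109 m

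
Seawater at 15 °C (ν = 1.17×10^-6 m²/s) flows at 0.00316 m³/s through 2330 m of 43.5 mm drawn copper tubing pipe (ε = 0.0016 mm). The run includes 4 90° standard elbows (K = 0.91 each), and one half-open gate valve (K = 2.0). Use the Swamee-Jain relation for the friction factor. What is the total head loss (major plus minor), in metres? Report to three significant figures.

H_L ≈ 235 m

V = 4Q/(πD²) = 2.126 m/s; V²/2g = 0.2304 m
Re = 7.91×10^4, ε/D = 3.68×10^-5 → f = 0.01897 (Swamee-Jain)
Major: h_f = f(L/D)·V²/2g = 0.01897·53563·0.2304 = 234.1 m
Minor: ΣK = 5.64; h_m = ΣK·V²/2g = 1.300 m
Total H_L = 234.1 + 1.300 = 235.4 m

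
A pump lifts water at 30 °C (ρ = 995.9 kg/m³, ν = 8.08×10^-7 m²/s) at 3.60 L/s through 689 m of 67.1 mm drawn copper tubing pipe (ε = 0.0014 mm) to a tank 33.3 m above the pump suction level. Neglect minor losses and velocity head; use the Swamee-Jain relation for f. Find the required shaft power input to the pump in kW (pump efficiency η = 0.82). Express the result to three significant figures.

P_shaft ≈ 1.86 kW

V = 4Q/(πD²) = 1.018 m/s; Re = 8.45×10^4; ε/D = 2.09×10^-5; f = 0.01862
h_f = f(L/D)V²/2g = 10.10 m
Total head H = z + h_f = 33.3 + 10.10 = 43.40 m
P_hyd = ρgQH = 995.9·9.81·0.00360·43.40 = 1.526 kW
P_shaft = P_hyd/η = 1.526/0.82 = 1.862 kW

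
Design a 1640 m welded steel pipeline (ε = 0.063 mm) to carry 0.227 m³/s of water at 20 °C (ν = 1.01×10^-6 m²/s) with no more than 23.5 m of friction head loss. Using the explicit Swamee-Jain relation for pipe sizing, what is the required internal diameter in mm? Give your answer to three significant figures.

Swamee-Jain (Type III): D = 0.66·[ε^1.25·(LQ²/(gh_f))^4.75 + ν·Q^9.4·(L/(gh_f))^5.2]^0.04
LQ²/(gh_f) = 0.3666; L/(gh_f) = 7.114
Term 1 = ε^1.25·(…)^4.75 = 4.77×10^-8; Term 2 = ν·Q^9.4·(…)^5.2 = 2.41×10^-8
D = 0.66·(4.77×10^-8 + 2.41×10^-8)^0.04 = 0.3418 m = 342 mm
Check: V = 2.47 m/s, Re = 8.37×10^5, f = 0.01476, h_f = 22.1 m ≈ 23.5 m ✓

D ≈ 342 mm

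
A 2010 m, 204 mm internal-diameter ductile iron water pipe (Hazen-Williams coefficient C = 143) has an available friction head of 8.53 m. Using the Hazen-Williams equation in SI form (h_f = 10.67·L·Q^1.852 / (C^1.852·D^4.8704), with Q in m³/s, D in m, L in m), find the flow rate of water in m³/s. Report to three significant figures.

Q ≈ 0.0319 m³/s

Rearranging: Q = [h_f·C^1.852·D^4.8704 / (10.67·L)]^(1/1.852)
Q = [8.53·143^1.852·0.204^4.8704 / (10.67·2010)]^0.540 = 0.03189 m³/s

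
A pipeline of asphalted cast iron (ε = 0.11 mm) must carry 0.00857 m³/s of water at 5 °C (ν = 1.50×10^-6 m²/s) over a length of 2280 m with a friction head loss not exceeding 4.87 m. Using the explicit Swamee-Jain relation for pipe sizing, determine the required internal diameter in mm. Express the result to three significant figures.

D ≈ 148 mm

Swamee-Jain (Type III): D = 0.66·[ε^1.25·(LQ²/(gh_f))^4.75 + ν·Q^9.4·(L/(gh_f))^5.2]^0.04
LQ²/(gh_f) = 0.003505; L/(gh_f) = 47.72
Term 1 = ε^1.25·(…)^4.75 = 2.45×10^-17; Term 2 = ν·Q^9.4·(…)^5.2 = 2.99×10^-17
D = 0.66·(2.45×10^-17 + 2.99×10^-17)^0.04 = 0.1476 m = 148 mm
Check: V = 0.501 m/s, Re = 4.93×10^4, f = 0.02347, h_f = 4.64 m ≈ 4.87 m ✓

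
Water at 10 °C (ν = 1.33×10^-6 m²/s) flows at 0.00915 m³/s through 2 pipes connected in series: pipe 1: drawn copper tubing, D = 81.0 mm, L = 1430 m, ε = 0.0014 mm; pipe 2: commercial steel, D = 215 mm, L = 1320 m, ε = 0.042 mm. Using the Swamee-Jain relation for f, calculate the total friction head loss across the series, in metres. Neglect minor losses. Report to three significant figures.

H ≈ 50.6 m

Pipe 1: V = 1.776 m/s, Re = 1.08×10^5, ε/D = 1.73×10^-5, f = 0.01768, h_1 = f(L/D)V²/2g = 50.17 m
Pipe 2: V = 0.2520 m/s, Re = 4.07×10^4, ε/D = 1.95×10^-4, f = 0.02245, h_2 = f(L/D)V²/2g = 0.4462 m
Series → Q common, losses add: H = Σh = 50.62 m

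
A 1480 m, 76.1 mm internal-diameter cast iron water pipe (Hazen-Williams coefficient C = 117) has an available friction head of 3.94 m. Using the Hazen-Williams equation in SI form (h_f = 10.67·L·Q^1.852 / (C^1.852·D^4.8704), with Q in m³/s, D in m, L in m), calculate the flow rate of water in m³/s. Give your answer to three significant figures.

Q ≈ 0.00152 m³/s

Rearranging: Q = [h_f·C^1.852·D^4.8704 / (10.67·L)]^(1/1.852)
Q = [3.94·117^1.852·0.0761^4.8704 / (10.67·1480)]^0.540 = 0.001517 m³/s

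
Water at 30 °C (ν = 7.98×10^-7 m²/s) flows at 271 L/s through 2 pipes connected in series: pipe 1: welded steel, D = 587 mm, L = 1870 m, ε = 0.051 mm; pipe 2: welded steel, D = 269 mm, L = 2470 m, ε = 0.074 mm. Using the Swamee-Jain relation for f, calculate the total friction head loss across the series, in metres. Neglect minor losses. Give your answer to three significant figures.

Pipe 1: V = 1.001 m/s, Re = 7.37×10^5, ε/D = 8.69×10^-5, f = 0.01370, h_1 = f(L/D)V²/2g = 2.231 m
Pipe 2: V = 4.768 m/s, Re = 1.61×10^6, ε/D = 2.75×10^-4, f = 0.01525, h_2 = f(L/D)V²/2g = 162.2 m
Series → Q common, losses add: H = Σh = 164.5 m

H ≈ 164 m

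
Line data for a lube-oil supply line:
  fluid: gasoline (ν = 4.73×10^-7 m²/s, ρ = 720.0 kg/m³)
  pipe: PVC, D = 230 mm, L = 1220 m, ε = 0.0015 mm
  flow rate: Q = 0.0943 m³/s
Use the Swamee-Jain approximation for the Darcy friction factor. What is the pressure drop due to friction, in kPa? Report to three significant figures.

Δp ≈ 114 kPa

V = 4Q/(πD²) = 4·0.0943/(π·0.230²) = 2.270 m/s
Re = VD/ν = 2.270·0.230/4.73×10^-7 = 1.10×10^6 → turbulent
ε/D = 0.0015/230 = 6.52×10^-6
Swamee-Jain: f = 0.01159
h_f = f(L/D)V²/(2g) = 0.01159·(1220/0.230)·2.270²/(2·9.81) = 16.14 m
Δp = ρg·h_f = 720.0·9.81·16.14 = 114.0 kPa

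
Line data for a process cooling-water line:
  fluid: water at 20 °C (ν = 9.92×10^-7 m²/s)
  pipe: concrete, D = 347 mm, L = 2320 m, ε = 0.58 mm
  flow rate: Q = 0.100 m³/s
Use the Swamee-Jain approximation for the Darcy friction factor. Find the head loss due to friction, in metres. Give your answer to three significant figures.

h_f ≈ 8.78 m

V = 4Q/(πD²) = 4·0.100/(π·0.347²) = 1.057 m/s
Re = VD/ν = 1.057·0.347/9.92×10^-7 = 3.70×10^5 → turbulent
ε/D = 0.58/347 = 0.00167
Swamee-Jain: f = 0.02303
h_f = f(L/D)V²/(2g) = 0.02303·(2320/0.347)·1.057²/(2·9.81) = 8.777 m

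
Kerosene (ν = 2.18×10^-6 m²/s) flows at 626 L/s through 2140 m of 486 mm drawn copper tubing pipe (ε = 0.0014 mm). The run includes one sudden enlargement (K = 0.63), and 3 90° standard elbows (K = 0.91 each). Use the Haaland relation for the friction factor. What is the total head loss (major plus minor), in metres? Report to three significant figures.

H_L ≈ 33.1 m

V = 4Q/(πD²) = 3.375 m/s; V²/2g = 0.5804 m
Re = 7.52×10^5, ε/D = 2.88×10^-6 → f = 0.01220 (Haaland)
Major: h_f = f(L/D)·V²/2g = 0.01220·4403·0.5804 = 31.18 m
Minor: ΣK = 3.36; h_m = ΣK·V²/2g = 1.950 m
Total H_L = 31.18 + 1.950 = 33.13 m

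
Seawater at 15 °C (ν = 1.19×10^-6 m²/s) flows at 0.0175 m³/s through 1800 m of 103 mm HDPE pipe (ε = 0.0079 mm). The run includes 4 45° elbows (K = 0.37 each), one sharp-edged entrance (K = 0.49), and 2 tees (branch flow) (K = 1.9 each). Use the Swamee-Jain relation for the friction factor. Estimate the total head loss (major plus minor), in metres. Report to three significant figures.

H_L ≈ 66.0 m

V = 4Q/(πD²) = 2.100 m/s; V²/2g = 0.2248 m
Re = 1.82×10^5, ε/D = 7.67×10^-5 → f = 0.01646 (Swamee-Jain)
Major: h_f = f(L/D)·V²/2g = 0.01646·17476·0.2248 = 64.67 m
Minor: ΣK = 5.77; h_m = ΣK·V²/2g = 1.297 m
Total H_L = 64.67 + 1.297 = 65.97 m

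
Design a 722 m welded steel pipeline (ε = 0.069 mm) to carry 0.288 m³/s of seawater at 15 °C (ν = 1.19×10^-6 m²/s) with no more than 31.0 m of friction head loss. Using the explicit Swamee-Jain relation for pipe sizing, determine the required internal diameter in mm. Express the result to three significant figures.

Swamee-Jain (Type III): D = 0.66·[ε^1.25·(LQ²/(gh_f))^4.75 + ν·Q^9.4·(L/(gh_f))^5.2]^0.04
LQ²/(gh_f) = 0.1969; L/(gh_f) = 2.374
Term 1 = ε^1.25·(…)^4.75 = 2.80×10^-9; Term 2 = ν·Q^9.4·(…)^5.2 = 8.84×10^-10
D = 0.66·(2.80×10^-9 + 8.84×10^-10)^0.04 = 0.3035 m = 304 mm
Check: V = 3.98 m/s, Re = 1.02×10^6, f = 0.01505, h_f = 28.9 m ≈ 31.0 m ✓

D ≈ 304 mm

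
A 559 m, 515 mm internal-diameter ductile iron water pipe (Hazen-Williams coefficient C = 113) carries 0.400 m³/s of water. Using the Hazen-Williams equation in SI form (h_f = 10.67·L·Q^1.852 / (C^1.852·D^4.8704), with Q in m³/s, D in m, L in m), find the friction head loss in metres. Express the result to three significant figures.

h_f ≈ 4.36 m

h_f = 10.67·559·0.400^1.852 / (113^1.852·0.515^4.8704) = 4.364 m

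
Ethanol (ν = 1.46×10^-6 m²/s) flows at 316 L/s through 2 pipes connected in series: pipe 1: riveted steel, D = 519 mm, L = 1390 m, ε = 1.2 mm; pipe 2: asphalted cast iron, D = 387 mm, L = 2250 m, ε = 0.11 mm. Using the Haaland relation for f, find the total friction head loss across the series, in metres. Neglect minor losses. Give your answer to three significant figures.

H ≈ 41.1 m

Pipe 1: V = 1.494 m/s, Re = 5.31×10^5, ε/D = 0.00231, f = 0.02467, h_1 = f(L/D)V²/2g = 7.515 m
Pipe 2: V = 2.686 m/s, Re = 7.12×10^5, ε/D = 2.84×10^-4, f = 0.01570, h_2 = f(L/D)V²/2g = 33.57 m
Series → Q common, losses add: H = Σh = 41.08 m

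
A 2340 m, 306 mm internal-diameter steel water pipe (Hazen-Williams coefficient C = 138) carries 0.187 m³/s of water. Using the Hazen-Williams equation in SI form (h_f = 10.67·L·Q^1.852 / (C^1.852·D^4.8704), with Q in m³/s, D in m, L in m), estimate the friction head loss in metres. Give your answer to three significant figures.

h_f ≈ 39.0 m

h_f = 10.67·2340·0.187^1.852 / (138^1.852·0.306^4.8704) = 38.95 m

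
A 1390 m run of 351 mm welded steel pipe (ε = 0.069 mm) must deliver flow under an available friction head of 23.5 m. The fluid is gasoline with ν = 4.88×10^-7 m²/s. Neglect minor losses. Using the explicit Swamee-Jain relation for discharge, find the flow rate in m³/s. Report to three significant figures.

Swamee-Jain (Type II): Q = -0.965·√(gD⁵h_f/L)·ln[ε/(3.7D) + √(3.17ν²L/(gD³h_f))]
√(gD⁵h_f/L) = √(9.81·0.351⁵·23.5/1390) = 0.02973
ε/(3.7D) = 5.31×10^-5; √(3.17ν²L/(gD³h_f)) = 1.03×10^-5
Q = -0.965·0.02973·ln(6.339×10^-5) = 0.2773 m³/s
Check: V = 2.87 m/s, Re = 2.06×10^6, f = 0.01426, h_f = 23.6 m ≈ 23.5 m ✓

Q ≈ 0.277 m³/s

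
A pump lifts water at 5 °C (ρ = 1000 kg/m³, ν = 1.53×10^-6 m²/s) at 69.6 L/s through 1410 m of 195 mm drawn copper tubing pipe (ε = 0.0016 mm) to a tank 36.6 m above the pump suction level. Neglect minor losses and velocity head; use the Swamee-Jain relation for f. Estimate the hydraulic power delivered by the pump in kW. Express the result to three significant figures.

P_hyd ≈ 44.8 kW

V = 4Q/(πD²) = 2.331 m/s; Re = 2.97×10^5; ε/D = 8.21×10^-6; f = 0.01450
h_f = f(L/D)V²/2g = 29.02 m
Total head H = z + h_f = 36.6 + 29.02 = 65.62 m
P_hyd = ρgQH = 1000·9.81·0.0696·65.62 = 44.80 kW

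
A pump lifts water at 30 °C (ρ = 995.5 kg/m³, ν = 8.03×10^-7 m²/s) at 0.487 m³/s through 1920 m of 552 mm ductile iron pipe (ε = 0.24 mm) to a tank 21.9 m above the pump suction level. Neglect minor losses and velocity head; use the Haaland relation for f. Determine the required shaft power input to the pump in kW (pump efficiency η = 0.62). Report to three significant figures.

V = 4Q/(πD²) = 2.035 m/s; Re = 1.40×10^6; ε/D = 4.35×10^-4; f = 0.01657
h_f = f(L/D)V²/2g = 12.17 m
Total head H = z + h_f = 21.9 + 12.17 = 34.07 m
P_hyd = ρgQH = 995.5·9.81·0.487·34.07 = 162.0 kW
P_shaft = P_hyd/η = 162.0/0.62 = 261.3 kW

P_shaft ≈ 261 kW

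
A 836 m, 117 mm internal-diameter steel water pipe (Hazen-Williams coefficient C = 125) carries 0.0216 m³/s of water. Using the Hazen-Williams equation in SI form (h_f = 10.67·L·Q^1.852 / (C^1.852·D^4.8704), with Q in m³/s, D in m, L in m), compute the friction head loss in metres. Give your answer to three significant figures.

h_f = 10.67·836·0.0216^1.852 / (125^1.852·0.117^4.8704) = 33.16 m

h_f ≈ 33.2 m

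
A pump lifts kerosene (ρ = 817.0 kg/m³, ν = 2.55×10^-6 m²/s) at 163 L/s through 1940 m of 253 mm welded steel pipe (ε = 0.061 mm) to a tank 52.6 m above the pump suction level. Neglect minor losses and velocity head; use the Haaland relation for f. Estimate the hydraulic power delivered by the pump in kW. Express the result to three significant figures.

P_hyd ≈ 156 kW

V = 4Q/(πD²) = 3.242 m/s; Re = 3.22×10^5; ε/D = 2.41×10^-4; f = 0.01626
h_f = f(L/D)V²/2g = 66.82 m
Total head H = z + h_f = 52.6 + 66.82 = 119.4 m
P_hyd = ρgQH = 817.0·9.81·0.163·119.4 = 156.0 kW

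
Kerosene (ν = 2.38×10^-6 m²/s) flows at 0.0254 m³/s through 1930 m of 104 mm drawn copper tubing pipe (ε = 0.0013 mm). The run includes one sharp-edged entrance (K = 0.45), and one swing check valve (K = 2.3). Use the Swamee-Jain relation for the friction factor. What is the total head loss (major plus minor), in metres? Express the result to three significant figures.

V = 4Q/(πD²) = 2.990 m/s; V²/2g = 0.4557 m
Re = 1.31×10^5, ε/D = 1.25×10^-5 → f = 0.01699 (Swamee-Jain)
Major: h_f = f(L/D)·V²/2g = 0.01699·18558·0.4557 = 143.7 m
Minor: ΣK = 2.75; h_m = ΣK·V²/2g = 1.253 m
Total H_L = 143.7 + 1.253 = 145.0 m

H_L ≈ 145 m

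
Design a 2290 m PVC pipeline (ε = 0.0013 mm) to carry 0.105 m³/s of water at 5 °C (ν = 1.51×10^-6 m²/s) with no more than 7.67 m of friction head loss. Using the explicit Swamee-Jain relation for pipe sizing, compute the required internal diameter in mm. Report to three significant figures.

D ≈ 337 mm

Swamee-Jain (Type III): D = 0.66·[ε^1.25·(LQ²/(gh_f))^4.75 + ν·Q^9.4·(L/(gh_f))^5.2]^0.04
LQ²/(gh_f) = 0.3355; L/(gh_f) = 30.43
Term 1 = ε^1.25·(…)^4.75 = 2.45×10^-10; Term 2 = ν·Q^9.4·(…)^5.2 = 4.92×10^-8
D = 0.66·(2.45×10^-10 + 4.92×10^-8)^0.04 = 0.3367 m = 337 mm
Check: V = 1.18 m/s, Re = 2.63×10^5, f = 0.01478, h_f = 7.12 m ≈ 7.67 m ✓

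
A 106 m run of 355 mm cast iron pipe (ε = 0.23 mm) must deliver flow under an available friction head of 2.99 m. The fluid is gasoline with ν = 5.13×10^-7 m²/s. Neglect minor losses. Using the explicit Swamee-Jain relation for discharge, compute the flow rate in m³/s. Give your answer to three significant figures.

Q ≈ 0.328 m³/s

Swamee-Jain (Type II): Q = -0.965·√(gD⁵h_f/L)·ln[ε/(3.7D) + √(3.17ν²L/(gD³h_f))]
√(gD⁵h_f/L) = √(9.81·0.355⁵·2.99/106) = 0.03950
ε/(3.7D) = 1.75×10^-4; √(3.17ν²L/(gD³h_f)) = 8.21×10^-6
Q = -0.965·0.03950·ln(1.833×10^-4) = 0.3280 m³/s
Check: V = 3.31 m/s, Re = 2.29×10^6, f = 0.01796, h_f = 3.00 m ≈ 2.99 m ✓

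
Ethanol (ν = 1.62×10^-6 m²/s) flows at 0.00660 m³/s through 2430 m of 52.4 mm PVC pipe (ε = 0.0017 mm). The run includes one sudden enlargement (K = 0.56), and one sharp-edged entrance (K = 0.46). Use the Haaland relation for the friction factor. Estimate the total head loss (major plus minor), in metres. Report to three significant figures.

V = 4Q/(πD²) = 3.060 m/s; V²/2g = 0.4774 m
Re = 9.90×10^4, ε/D = 3.24×10^-5 → f = 0.01799 (Haaland)
Major: h_f = f(L/D)·V²/2g = 0.01799·46374·0.4774 = 398.3 m
Minor: ΣK = 1.02; h_m = ΣK·V²/2g = 0.4869 m
Total H_L = 398.3 + 0.4869 = 398.8 m

H_L ≈ 399 m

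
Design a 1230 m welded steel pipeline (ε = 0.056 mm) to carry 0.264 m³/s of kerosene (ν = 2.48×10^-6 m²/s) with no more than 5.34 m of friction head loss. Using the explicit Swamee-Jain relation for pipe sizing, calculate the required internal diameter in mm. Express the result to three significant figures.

Swamee-Jain (Type III): D = 0.66·[ε^1.25·(LQ²/(gh_f))^4.75 + ν·Q^9.4·(L/(gh_f))^5.2]^0.04
LQ²/(gh_f) = 1.636; L/(gh_f) = 23.48
Term 1 = ε^1.25·(…)^4.75 = 5.03×10^-5; Term 2 = ν·Q^9.4·(…)^5.2 = 1.22×10^-4
D = 0.66·(5.03×10^-5 + 1.22×10^-4)^0.04 = 0.4666 m = 467 mm
Check: V = 1.54 m/s, Re = 2.90×10^5, f = 0.01569, h_f = 5.02 m ≈ 5.34 m ✓

D ≈ 467 mm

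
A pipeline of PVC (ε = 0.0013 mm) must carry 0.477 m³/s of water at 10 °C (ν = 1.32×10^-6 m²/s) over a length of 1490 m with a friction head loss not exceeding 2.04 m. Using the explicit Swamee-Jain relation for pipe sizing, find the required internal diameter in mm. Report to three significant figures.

D ≈ 713 mm

Swamee-Jain (Type III): D = 0.66·[ε^1.25·(LQ²/(gh_f))^4.75 + ν·Q^9.4·(L/(gh_f))^5.2]^0.04
LQ²/(gh_f) = 16.94; L/(gh_f) = 74.45
Term 1 = ε^1.25·(…)^4.75 = 0.0302; Term 2 = ν·Q^9.4·(…)^5.2 = 6.80
D = 0.66·(0.0302 + 6.80)^0.04 = 0.7127 m = 713 mm
Check: V = 1.20 m/s, Re = 6.46×10^5, f = 0.01255, h_f = 1.91 m ≈ 2.04 m ✓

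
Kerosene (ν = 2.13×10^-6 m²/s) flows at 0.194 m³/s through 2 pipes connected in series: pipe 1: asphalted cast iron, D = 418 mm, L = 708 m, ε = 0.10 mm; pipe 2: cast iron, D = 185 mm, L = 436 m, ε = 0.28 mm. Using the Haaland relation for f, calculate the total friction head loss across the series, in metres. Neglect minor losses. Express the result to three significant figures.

Pipe 1: V = 1.414 m/s, Re = 2.77×10^5, ε/D = 2.39×10^-4, f = 0.01650, h_1 = f(L/D)V²/2g = 2.846 m
Pipe 2: V = 7.217 m/s, Re = 6.27×10^5, ε/D = 0.00151, f = 0.02213, h_2 = f(L/D)V²/2g = 138.5 m
Series → Q common, losses add: H = Σh = 141.3 m

H ≈ 141 m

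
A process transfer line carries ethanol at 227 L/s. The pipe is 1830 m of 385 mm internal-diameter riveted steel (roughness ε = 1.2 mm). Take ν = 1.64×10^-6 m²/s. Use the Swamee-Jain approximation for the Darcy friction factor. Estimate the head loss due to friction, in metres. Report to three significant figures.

h_f ≈ 24.7 m

V = 4Q/(πD²) = 4·0.227/(π·0.385²) = 1.950 m/s
Re = VD/ν = 1.950·0.385/1.64×10^-6 = 4.58×10^5 → turbulent
ε/D = 1.2/385 = 0.00312
Swamee-Jain: f = 0.02685
h_f = f(L/D)V²/(2g) = 0.02685·(1830/0.385)·1.950²/(2·9.81) = 24.73 m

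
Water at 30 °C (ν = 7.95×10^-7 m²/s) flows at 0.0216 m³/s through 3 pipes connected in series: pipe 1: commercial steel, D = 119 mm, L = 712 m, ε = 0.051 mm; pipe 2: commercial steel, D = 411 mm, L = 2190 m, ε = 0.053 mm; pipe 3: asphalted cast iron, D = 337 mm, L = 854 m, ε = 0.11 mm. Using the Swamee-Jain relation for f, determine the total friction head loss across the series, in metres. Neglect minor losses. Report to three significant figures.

H ≈ 20.9 m

Pipe 1: V = 1.942 m/s, Re = 2.91×10^5, ε/D = 4.29×10^-4, f = 0.01795, h_1 = f(L/D)V²/2g = 20.64 m
Pipe 2: V = 0.1628 m/s, Re = 8.42×10^4, ε/D = 1.29×10^-4, f = 0.01921, h_2 = f(L/D)V²/2g = 0.1383 m
Pipe 3: V = 0.2422 m/s, Re = 1.03×10^5, ε/D = 3.26×10^-4, f = 0.01955, h_3 = f(L/D)V²/2g = 0.1481 m
Series → Q common, losses add: H = Σh = 20.93 m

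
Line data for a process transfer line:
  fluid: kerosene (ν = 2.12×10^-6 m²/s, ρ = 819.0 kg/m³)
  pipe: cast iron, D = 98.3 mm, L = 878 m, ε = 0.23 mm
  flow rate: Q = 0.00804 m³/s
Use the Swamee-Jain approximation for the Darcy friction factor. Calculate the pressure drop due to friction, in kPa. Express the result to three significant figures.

Δp ≈ 113 kPa

V = 4Q/(πD²) = 4·0.00804/(π·0.0983²) = 1.059 m/s
Re = VD/ν = 1.059·0.0983/2.12×10^-6 = 4.91×10^4 → turbulent
ε/D = 0.23/98.3 = 0.00234
Swamee-Jain: f = 0.02759
h_f = f(L/D)V²/(2g) = 0.02759·(878/0.0983)·1.059²/(2·9.81) = 14.10 m
Δp = ρg·h_f = 819.0·9.81·14.10 = 113.2 kPa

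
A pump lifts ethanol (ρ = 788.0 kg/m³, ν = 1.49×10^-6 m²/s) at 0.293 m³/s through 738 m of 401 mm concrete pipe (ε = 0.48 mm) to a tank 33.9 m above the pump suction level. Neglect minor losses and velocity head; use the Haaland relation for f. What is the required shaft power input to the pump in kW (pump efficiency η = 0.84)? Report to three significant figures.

P_shaft ≈ 120 kW

V = 4Q/(πD²) = 2.320 m/s; Re = 6.24×10^5; ε/D = 0.00120; f = 0.02094
h_f = f(L/D)V²/2g = 10.57 m
Total head H = z + h_f = 33.9 + 10.57 = 44.47 m
P_hyd = ρgQH = 788.0·9.81·0.293·44.47 = 100.7 kW
P_shaft = P_hyd/η = 100.7/0.84 = 119.9 kW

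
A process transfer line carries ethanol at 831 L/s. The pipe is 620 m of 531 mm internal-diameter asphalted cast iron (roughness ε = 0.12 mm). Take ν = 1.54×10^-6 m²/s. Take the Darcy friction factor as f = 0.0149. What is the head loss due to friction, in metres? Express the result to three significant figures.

h_f ≈ 12.5 m

V = 4Q/(πD²) = 4·0.831/(π·0.531²) = 3.753 m/s
h_f = f(L/D)V²/(2g) = 0.01490·(620/0.531)·3.753²/(2·9.81) = 12.49 m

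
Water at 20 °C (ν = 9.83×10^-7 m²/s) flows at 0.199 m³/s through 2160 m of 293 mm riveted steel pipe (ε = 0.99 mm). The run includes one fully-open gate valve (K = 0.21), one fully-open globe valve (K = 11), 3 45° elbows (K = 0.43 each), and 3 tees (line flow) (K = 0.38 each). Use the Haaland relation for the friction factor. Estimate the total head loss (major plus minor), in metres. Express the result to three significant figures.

V = 4Q/(πD²) = 2.951 m/s; V²/2g = 0.4440 m
Re = 8.80×10^5, ε/D = 0.00338 → f = 0.02724 (Haaland)
Major: h_f = f(L/D)·V²/2g = 0.02724·7372·0.4440 = 89.17 m
Minor: ΣK = 13.6; h_m = ΣK·V²/2g = 6.056 m
Total H_L = 89.17 + 6.056 = 95.23 m

H_L ≈ 95.2 m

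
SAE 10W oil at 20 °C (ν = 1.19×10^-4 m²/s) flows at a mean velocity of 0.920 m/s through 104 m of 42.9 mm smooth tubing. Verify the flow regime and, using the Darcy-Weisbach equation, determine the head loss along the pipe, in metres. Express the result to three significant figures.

h_f ≈ 20.2 m

Re = VD/ν = 0.920·0.04290/1.19×10^-4 = 332 → laminar (Re < 2300)
f = 64/Re = 0.1930
h_f = f(L/D)V²/(2g) = 0.1930·(104/0.04290)·0.920²/(2·9.81) = 20.18 m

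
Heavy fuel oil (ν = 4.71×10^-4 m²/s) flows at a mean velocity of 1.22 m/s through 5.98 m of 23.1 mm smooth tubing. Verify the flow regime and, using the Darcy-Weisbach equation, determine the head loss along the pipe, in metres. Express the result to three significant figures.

h_f ≈ 21.0 m

Re = VD/ν = 1.22·0.02310/4.71×10^-4 = 59.8 → laminar (Re < 2300)
f = 64/Re = 1.070
h_f = f(L/D)V²/(2g) = 1.070·(5.98/0.02310)·1.22²/(2·9.81) = 21.01 m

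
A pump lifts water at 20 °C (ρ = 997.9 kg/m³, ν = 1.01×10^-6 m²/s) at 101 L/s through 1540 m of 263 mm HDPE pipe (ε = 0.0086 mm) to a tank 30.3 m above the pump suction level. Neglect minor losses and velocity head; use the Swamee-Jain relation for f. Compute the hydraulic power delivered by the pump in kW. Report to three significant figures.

V = 4Q/(πD²) = 1.859 m/s; Re = 4.84×10^5; ε/D = 3.27×10^-5; f = 0.01366
h_f = f(L/D)V²/2g = 14.09 m
Total head H = z + h_f = 30.3 + 14.09 = 44.39 m
P_hyd = ρgQH = 997.9·9.81·0.101·44.39 = 43.89 kW

P_hyd ≈ 43.9 kW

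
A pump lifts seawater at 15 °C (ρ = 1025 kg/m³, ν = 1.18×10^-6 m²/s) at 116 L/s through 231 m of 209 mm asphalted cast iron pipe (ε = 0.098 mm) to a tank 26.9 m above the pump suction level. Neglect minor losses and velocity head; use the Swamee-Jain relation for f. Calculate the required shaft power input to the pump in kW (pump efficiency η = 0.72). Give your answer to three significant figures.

V = 4Q/(πD²) = 3.381 m/s; Re = 5.99×10^5; ε/D = 4.69×10^-4; f = 0.01742
h_f = f(L/D)V²/2g = 11.22 m
Total head H = z + h_f = 26.9 + 11.22 = 38.12 m
P_hyd = ρgQH = 1025·9.81·0.116·38.12 = 44.47 kW
P_shaft = P_hyd/η = 44.47/0.72 = 61.76 kW

P_shaft ≈ 61.8 kW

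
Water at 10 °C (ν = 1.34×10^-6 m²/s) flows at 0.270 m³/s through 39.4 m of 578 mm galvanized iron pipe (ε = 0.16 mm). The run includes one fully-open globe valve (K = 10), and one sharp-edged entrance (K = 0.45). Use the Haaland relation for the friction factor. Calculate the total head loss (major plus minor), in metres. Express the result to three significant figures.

V = 4Q/(πD²) = 1.029 m/s; V²/2g = 0.05397 m
Re = 4.44×10^5, ε/D = 2.77×10^-4 → f = 0.01610 (Haaland)
Major: h_f = f(L/D)·V²/2g = 0.01610·68.17·0.05397 = 0.05923 m
Minor: ΣK = 10.4; h_m = ΣK·V²/2g = 0.5640 m
Total H_L = 0.05923 + 0.5640 = 0.6232 m

H_L ≈ 0.623 m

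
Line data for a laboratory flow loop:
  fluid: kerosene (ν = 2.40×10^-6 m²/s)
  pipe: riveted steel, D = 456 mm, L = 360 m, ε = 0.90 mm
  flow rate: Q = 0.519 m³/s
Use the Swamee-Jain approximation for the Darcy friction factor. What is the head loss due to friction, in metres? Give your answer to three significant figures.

h_f ≈ 9.65 m

V = 4Q/(πD²) = 4·0.519/(π·0.456²) = 3.178 m/s
Re = VD/ν = 3.178·0.456/2.40×10^-6 = 6.04×10^5 → turbulent
ε/D = 0.90/456 = 0.00197
Swamee-Jain: f = 0.02375
h_f = f(L/D)V²/(2g) = 0.02375·(360/0.456)·3.178²/(2·9.81) = 9.651 m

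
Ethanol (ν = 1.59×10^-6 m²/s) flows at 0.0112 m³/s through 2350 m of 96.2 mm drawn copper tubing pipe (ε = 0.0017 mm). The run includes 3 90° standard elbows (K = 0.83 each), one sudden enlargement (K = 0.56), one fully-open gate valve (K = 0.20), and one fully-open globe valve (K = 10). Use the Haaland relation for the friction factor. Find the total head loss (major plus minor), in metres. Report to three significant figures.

H_L ≈ 55.3 m

V = 4Q/(πD²) = 1.541 m/s; V²/2g = 0.1210 m
Re = 9.32×10^4, ε/D = 1.77×10^-5 → f = 0.01815 (Haaland)
Major: h_f = f(L/D)·V²/2g = 0.01815·24428·0.1210 = 53.66 m
Minor: ΣK = 13.2; h_m = ΣK·V²/2g = 1.604 m
Total H_L = 53.66 + 1.604 = 55.27 m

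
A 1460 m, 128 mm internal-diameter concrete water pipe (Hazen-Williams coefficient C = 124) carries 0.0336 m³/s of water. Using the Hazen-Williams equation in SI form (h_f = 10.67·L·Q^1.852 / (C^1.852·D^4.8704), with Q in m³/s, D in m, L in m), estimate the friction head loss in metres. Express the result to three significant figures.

h_f ≈ 86.0 m

h_f = 10.67·1460·0.0336^1.852 / (124^1.852·0.128^4.8704) = 86.01 m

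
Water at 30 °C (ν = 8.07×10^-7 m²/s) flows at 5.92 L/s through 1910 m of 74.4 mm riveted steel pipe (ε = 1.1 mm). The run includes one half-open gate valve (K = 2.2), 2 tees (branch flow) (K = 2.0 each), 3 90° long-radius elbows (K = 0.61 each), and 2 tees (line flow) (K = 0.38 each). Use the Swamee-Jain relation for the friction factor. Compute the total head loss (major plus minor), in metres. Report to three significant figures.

H_L ≈ 108 m

V = 4Q/(πD²) = 1.362 m/s; V²/2g = 0.09451 m
Re = 1.26×10^5, ε/D = 0.0148 → f = 0.04404 (Swamee-Jain)
Major: h_f = f(L/D)·V²/2g = 0.04404·25672·0.09451 = 106.8 m
Minor: ΣK = 8.79; h_m = ΣK·V²/2g = 0.8307 m
Total H_L = 106.8 + 0.8307 = 107.7 m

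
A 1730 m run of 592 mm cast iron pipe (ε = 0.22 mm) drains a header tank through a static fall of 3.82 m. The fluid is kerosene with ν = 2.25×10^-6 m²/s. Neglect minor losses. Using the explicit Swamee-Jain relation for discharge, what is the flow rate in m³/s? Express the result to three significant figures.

Swamee-Jain (Type II): Q = -0.965·√(gD⁵h_f/L)·ln[ε/(3.7D) + √(3.17ν²L/(gD³h_f))]
√(gD⁵h_f/L) = √(9.81·0.592⁵·3.82/1730) = 0.03969
ε/(3.7D) = 1.00×10^-4; √(3.17ν²L/(gD³h_f)) = 5.98×10^-5
Q = -0.965·0.03969·ln(1.602×10^-4) = 0.3347 m³/s
Check: V = 1.22 m/s, Re = 3.20×10^5, f = 0.01745, h_f = 3.84 m ≈ 3.82 m ✓

Q ≈ 0.335 m³/s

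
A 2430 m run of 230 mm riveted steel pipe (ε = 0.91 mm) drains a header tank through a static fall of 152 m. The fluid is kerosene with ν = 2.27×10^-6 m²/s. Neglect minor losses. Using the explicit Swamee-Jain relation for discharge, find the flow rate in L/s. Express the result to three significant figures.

Q ≈ 130 L/s

Swamee-Jain (Type II): Q = -0.965·√(gD⁵h_f/L)·ln[ε/(3.7D) + √(3.17ν²L/(gD³h_f))]
√(gD⁵h_f/L) = √(9.81·0.230⁵·152/2430) = 0.01987
ε/(3.7D) = 0.00107; √(3.17ν²L/(gD³h_f)) = 4.68×10^-5
Q = -0.965·0.01987·ln(0.001116) = 0.1304 m³/s
Check: V = 3.14 m/s, Re = 3.18×10^5, f = 0.02881, h_f = 153 m ≈ 152 m ✓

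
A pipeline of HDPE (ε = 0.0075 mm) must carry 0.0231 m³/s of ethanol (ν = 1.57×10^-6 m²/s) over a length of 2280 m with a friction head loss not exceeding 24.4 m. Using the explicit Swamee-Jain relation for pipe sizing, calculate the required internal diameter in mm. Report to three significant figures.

Swamee-Jain (Type III): D = 0.66·[ε^1.25·(LQ²/(gh_f))^4.75 + ν·Q^9.4·(L/(gh_f))^5.2]^0.04
LQ²/(gh_f) = 0.005083; L/(gh_f) = 9.525
Term 1 = ε^1.25·(…)^4.75 = 4.99×10^-18; Term 2 = ν·Q^9.4·(…)^5.2 = 8.02×10^-17
D = 0.66·(4.99×10^-18 + 8.02×10^-17)^0.04 = 0.1502 m = 150 mm
Check: V = 1.30 m/s, Re = 1.25×10^5, f = 0.01741, h_f = 22.9 m ≈ 24.4 m ✓

D ≈ 150 mm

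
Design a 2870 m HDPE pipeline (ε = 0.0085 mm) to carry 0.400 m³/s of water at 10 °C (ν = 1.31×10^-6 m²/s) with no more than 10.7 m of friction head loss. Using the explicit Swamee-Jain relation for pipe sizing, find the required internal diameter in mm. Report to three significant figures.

D ≈ 543 mm

Swamee-Jain (Type III): D = 0.66·[ε^1.25·(LQ²/(gh_f))^4.75 + ν·Q^9.4·(L/(gh_f))^5.2]^0.04
LQ²/(gh_f) = 4.375; L/(gh_f) = 27.34
Term 1 = ε^1.25·(…)^4.75 = 5.08×10^-4; Term 2 = ν·Q^9.4·(…)^5.2 = 0.00705
D = 0.66·(5.08×10^-4 + 0.00705)^0.04 = 0.5428 m = 543 mm
Check: V = 1.73 m/s, Re = 7.16×10^5, f = 0.01260, h_f = 10.1 m ≈ 10.7 m ✓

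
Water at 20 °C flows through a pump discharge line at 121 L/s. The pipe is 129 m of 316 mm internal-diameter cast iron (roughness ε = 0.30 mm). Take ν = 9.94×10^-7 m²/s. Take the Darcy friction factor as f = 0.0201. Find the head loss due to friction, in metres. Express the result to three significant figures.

V = 4Q/(πD²) = 4·0.121/(π·0.316²) = 1.543 m/s
h_f = f(L/D)V²/(2g) = 0.02010·(129/0.316)·1.543²/(2·9.81) = 0.9955 m

h_f ≈ 0.996 m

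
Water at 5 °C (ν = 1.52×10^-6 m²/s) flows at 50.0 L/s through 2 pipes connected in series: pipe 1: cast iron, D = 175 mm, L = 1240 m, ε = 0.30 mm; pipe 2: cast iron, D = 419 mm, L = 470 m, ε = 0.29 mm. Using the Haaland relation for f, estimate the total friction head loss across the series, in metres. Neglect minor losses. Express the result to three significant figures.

Pipe 1: V = 2.079 m/s, Re = 2.39×10^5, ε/D = 0.00171, f = 0.02327, h_1 = f(L/D)V²/2g = 36.31 m
Pipe 2: V = 0.3626 m/s, Re = 1.00×10^5, ε/D = 6.92×10^-4, f = 0.02084, h_2 = f(L/D)V²/2g = 0.1567 m
Series → Q common, losses add: H = Σh = 36.47 m

H ≈ 36.5 m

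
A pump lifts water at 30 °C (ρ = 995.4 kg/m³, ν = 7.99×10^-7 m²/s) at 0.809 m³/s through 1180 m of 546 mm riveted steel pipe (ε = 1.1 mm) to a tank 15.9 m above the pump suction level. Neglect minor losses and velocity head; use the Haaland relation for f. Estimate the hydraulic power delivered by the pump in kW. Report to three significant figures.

V = 4Q/(πD²) = 3.455 m/s; Re = 2.36×10^6; ε/D = 0.00201; f = 0.02358
h_f = f(L/D)V²/2g = 31.01 m
Total head H = z + h_f = 15.9 + 31.01 = 46.91 m
P_hyd = ρgQH = 995.4·9.81·0.809·46.91 = 370.6 kW

P_hyd ≈ 371 kW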